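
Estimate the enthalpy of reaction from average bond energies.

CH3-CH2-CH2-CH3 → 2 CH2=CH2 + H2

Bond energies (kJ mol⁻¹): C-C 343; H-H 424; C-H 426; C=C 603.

ΔH ≈ +251 kJ

Bonds broken (reactants):
  C-C: 3 × 343 = 1029
  C-H: 10 × 426 = 4260
  Σ(broken) = 5289 kJ
Bonds formed (products):
  C-H: 8 × 426 = 3408
  C=C: 2 × 603 = 1206
  H-H: 1 × 424 = 424
  Σ(formed) = 5038 kJ
ΔH = Σ(broken) − Σ(formed) = 5289 − 5038 = +251 kJ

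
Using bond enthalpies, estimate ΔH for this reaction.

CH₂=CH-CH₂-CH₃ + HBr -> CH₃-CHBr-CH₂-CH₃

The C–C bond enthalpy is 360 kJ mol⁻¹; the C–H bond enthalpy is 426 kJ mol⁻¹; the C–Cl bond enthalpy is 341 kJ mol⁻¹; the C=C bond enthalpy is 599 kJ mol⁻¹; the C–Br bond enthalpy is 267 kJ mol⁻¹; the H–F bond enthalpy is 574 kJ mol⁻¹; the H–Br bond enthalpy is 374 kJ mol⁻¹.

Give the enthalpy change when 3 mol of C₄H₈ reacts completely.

ΔH = −240 kJ

Bonds broken (reactants):
  C–C: 2 × 360 = 720
  C–H: 8 × 426 = 3408
  C=C: 1 × 599 = 599
  H–Br: 1 × 374 = 374
  Σ(broken) = 5101 kJ
Bonds formed (products):
  C–Br: 1 × 267 = 267
  C–C: 3 × 360 = 1080
  C–H: 9 × 426 = 3834
  Σ(formed) = 5181 kJ
ΔH = Σ(broken) − Σ(formed) = 5101 − 5181 = −80 kJ
For 3× the reaction as written: 3 × (−80) = −240 kJ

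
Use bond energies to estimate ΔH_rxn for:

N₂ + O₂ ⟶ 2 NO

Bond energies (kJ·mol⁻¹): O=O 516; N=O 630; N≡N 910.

Bonds broken (reactants):
  N≡N: 1 × 910 = 910
  O=O: 1 × 516 = 516
  Σ(broken) = 1426 kJ
Bonds formed (products):
  N=O: 2 × 630 = 1260
  Σ(formed) = 1260 kJ
ΔH = Σ(broken) − Σ(formed) = 1426 − 1260 = +166 kJ

ΔH ≈ +166 kJ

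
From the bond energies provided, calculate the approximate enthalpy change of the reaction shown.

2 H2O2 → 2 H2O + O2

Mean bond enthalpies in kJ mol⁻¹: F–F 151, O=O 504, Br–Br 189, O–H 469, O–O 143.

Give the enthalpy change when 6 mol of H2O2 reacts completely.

ΔH = −654 kJ

Bonds broken (reactants):
  O–H: 4 × 469 = 1876
  O–O: 2 × 143 = 286
  Σ(broken) = 2162 kJ
Bonds formed (products):
  O–H: 4 × 469 = 1876
  O=O: 1 × 504 = 504
  Σ(formed) = 2380 kJ
ΔH = Σ(broken) − Σ(formed) = 2162 − 2380 = −218 kJ
For 3× the reaction as written: 3 × (−218) = −654 kJ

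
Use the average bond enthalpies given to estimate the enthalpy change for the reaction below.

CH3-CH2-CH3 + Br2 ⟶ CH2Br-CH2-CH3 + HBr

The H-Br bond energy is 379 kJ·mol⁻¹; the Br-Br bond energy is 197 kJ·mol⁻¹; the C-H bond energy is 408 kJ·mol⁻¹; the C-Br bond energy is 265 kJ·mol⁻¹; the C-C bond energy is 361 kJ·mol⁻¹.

Bonds broken (reactants):
  Br-Br: 1 × 197 = 197
  C-C: 2 × 361 = 722
  C-H: 8 × 408 = 3264
  Σ(broken) = 4183 kJ
Bonds formed (products):
  C-Br: 1 × 265 = 265
  C-C: 2 × 361 = 722
  C-H: 7 × 408 = 2856
  H-Br: 1 × 379 = 379
  Σ(formed) = 4222 kJ
ΔH = Σ(broken) − Σ(formed) = 4183 − 4222 = −39 kJ

ΔH ≈ −39 kJ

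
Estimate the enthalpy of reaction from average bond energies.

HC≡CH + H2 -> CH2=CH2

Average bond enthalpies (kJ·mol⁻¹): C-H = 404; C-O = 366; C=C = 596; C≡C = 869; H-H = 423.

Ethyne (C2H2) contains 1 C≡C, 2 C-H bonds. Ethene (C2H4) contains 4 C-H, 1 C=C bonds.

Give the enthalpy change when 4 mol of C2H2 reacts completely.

Bonds broken (reactants):
  C≡C: 1 × 869 = 869
  C-H: 2 × 404 = 808
  H-H: 1 × 423 = 423
  Σ(broken) = 2100 kJ
Bonds formed (products):
  C-H: 4 × 404 = 1616
  C=C: 1 × 596 = 596
  Σ(formed) = 2212 kJ
ΔH = Σ(broken) − Σ(formed) = 2100 − 2212 = −112 kJ
For 4× the reaction as written: 4 × (−112) = −448 kJ

ΔH = −448 kJ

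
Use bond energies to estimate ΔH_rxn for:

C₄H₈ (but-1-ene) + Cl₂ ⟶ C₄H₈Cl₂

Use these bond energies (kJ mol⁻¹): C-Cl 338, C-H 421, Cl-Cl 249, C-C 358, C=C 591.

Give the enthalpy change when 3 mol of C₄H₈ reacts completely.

Bonds broken (reactants):
  C-C: 2 × 358 = 716
  C-H: 8 × 421 = 3368
  C=C: 1 × 591 = 591
  Cl-Cl: 1 × 249 = 249
  Σ(broken) = 4924 kJ
Bonds formed (products):
  C-C: 3 × 358 = 1074
  C-Cl: 2 × 338 = 676
  C-H: 8 × 421 = 3368
  Σ(formed) = 5118 kJ
ΔH = Σ(broken) − Σ(formed) = 4924 − 5118 = −194 kJ
For 3× the reaction as written: 3 × (−194) = −582 kJ

ΔH = −582 kJ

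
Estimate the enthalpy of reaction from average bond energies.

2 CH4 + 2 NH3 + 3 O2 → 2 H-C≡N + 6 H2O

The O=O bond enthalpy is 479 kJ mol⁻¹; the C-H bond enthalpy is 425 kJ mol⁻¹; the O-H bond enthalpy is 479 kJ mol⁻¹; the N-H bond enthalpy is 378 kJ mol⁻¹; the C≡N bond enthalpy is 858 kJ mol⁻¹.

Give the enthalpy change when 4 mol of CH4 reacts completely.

Bonds broken (reactants):
  C-H: 8 × 425 = 3400
  N-H: 6 × 378 = 2268
  O=O: 3 × 479 = 1437
  Σ(broken) = 7105 kJ
Bonds formed (products):
  C≡N: 2 × 858 = 1716
  C-H: 2 × 425 = 850
  O-H: 12 × 479 = 5748
  Σ(formed) = 8314 kJ
ΔH = Σ(broken) − Σ(formed) = 7105 − 8314 = −1209 kJ
For 2× the reaction as written: 2 × (−1209) = −2418 kJ

ΔH = −2418 kJ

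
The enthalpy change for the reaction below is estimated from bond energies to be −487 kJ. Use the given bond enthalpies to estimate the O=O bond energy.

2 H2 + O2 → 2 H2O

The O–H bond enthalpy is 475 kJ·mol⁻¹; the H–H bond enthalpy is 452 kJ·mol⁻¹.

D(O=O) ≈ 509 kJ/mol

Let D be the O=O bond energy.
Σ(broken) = 2×452 + 1×D = 904 + D
Σ(formed) = 4×475 = 1900
ΔH = Σ(broken) − Σ(formed) = (904 + D) − (1900) = −996 + D
Setting this equal to −487 kJ gives D = 509 kJ/mol.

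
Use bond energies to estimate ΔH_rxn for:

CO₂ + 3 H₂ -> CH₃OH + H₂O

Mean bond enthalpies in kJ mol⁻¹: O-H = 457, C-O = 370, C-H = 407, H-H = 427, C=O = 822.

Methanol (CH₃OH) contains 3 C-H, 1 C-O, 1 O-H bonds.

ΔH ≈ −37 kJ

Bonds broken (reactants):
  C=O: 2 × 822 = 1644
  H-H: 3 × 427 = 1281
  Σ(broken) = 2925 kJ
Bonds formed (products):
  C-H: 3 × 407 = 1221
  C-O: 1 × 370 = 370
  O-H: 3 × 457 = 1371
  Σ(formed) = 2962 kJ
ΔH = Σ(broken) − Σ(formed) = 2925 − 2962 = −37 kJ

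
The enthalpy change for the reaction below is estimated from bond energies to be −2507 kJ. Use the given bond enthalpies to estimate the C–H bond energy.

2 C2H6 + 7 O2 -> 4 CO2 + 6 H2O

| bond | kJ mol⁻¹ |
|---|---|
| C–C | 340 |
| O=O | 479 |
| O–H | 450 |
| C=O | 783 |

Let D be the C–H bond energy.
Σ(broken) = 2×340 + 12×D + 7×479 = 4033 + 12D
Σ(formed) = 8×783 + 12×450 = 11664
ΔH = Σ(broken) − Σ(formed) = (4033 + 12D) − (11664) = −7631 + 12D
Setting this equal to −2507 kJ gives 12D = 5124, so D = 427 kJ/mol.

D(C–H) ≈ 427 kJ/mol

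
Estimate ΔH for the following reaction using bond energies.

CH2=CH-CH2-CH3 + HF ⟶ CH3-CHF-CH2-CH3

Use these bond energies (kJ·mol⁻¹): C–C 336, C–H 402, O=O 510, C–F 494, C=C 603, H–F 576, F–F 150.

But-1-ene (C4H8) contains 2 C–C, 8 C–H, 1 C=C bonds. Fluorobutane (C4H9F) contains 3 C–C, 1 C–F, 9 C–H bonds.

Bonds broken (reactants):
  C–C: 2 × 336 = 672
  C–H: 8 × 402 = 3216
  C=C: 1 × 603 = 603
  H–F: 1 × 576 = 576
  Σ(broken) = 5067 kJ
Bonds formed (products):
  C–C: 3 × 336 = 1008
  C–F: 1 × 494 = 494
  C–H: 9 × 402 = 3618
  Σ(formed) = 5120 kJ
ΔH = Σ(broken) − Σ(formed) = 5067 − 5120 = −53 kJ

ΔH ≈ −53 kJ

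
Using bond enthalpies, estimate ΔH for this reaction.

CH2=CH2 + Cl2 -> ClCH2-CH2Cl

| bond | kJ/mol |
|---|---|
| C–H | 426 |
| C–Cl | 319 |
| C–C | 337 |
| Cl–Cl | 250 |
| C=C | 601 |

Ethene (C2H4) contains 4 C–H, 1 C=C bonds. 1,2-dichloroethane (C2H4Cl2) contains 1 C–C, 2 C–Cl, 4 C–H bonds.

ΔH ≈ −124 kJ

Bonds broken (reactants):
  C–H: 4 × 426 = 1704
  C=C: 1 × 601 = 601
  Cl–Cl: 1 × 250 = 250
  Σ(broken) = 2555 kJ
Bonds formed (products):
  C–C: 1 × 337 = 337
  C–Cl: 2 × 319 = 638
  C–H: 4 × 426 = 1704
  Σ(formed) = 2679 kJ
ΔH = Σ(broken) − Σ(formed) = 2555 − 2679 = −124 kJ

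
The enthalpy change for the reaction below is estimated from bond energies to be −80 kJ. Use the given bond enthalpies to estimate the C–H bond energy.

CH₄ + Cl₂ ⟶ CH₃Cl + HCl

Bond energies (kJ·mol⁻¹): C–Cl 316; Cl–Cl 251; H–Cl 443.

D(C–H) ≈ 428 kJ/mol

Let D be the C–H bond energy.
Σ(broken) = 4×D + 1×251 = 251 + 4D
Σ(formed) = 1×316 + 3×D + 1×443 = 759 + 3D
ΔH = Σ(broken) − Σ(formed) = (251 + 4D) − (759 + 3D) = −508 + D
Setting this equal to −80 kJ gives D = 428 kJ/mol.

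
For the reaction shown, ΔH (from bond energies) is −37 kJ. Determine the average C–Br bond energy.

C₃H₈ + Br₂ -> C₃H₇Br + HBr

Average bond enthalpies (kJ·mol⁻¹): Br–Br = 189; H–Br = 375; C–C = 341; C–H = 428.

Let D be the C–Br bond energy.
Σ(broken) = 1×189 + 2×341 + 8×428 = 4295
Σ(formed) = 1×D + 2×341 + 7×428 + 1×375 = 4053 + D
ΔH = Σ(broken) − Σ(formed) = (4295) − (4053 + D) = +242 − D
Setting this equal to −37 kJ gives D = 279 kJ/mol.

D(C–Br) ≈ 279 kJ/mol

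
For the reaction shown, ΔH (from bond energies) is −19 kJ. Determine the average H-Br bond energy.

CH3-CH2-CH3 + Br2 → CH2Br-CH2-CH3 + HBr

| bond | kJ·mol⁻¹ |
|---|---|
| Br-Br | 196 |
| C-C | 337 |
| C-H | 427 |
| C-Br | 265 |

D(H-Br) ≈ 377 kJ/mol

Let D be the H-Br bond energy.
Σ(broken) = 1×196 + 2×337 + 8×427 = 4286
Σ(formed) = 1×265 + 2×337 + 7×427 + 1×D = 3928 + D
ΔH = Σ(broken) − Σ(formed) = (4286) − (3928 + D) = +358 − D
Setting this equal to −19 kJ gives D = 377 kJ/mol.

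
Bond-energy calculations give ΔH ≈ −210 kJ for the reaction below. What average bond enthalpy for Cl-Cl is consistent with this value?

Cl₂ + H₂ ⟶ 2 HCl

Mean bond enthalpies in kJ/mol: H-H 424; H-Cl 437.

D(Cl-Cl) ≈ 240 kJ/mol

Let D be the Cl-Cl bond energy.
Σ(broken) = 1×D + 1×424 = 424 + D
Σ(formed) = 2×437 = 874
ΔH = Σ(broken) − Σ(formed) = (424 + D) − (874) = −450 + D
Setting this equal to −210 kJ gives D = 240 kJ/mol.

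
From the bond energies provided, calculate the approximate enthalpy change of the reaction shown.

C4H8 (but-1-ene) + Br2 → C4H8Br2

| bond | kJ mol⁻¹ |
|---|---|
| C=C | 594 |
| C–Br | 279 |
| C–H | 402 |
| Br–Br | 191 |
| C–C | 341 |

ΔH ≈ −114 kJ

Bonds broken (reactants):
  Br–Br: 1 × 191 = 191
  C–C: 2 × 341 = 682
  C–H: 8 × 402 = 3216
  C=C: 1 × 594 = 594
  Σ(broken) = 4683 kJ
Bonds formed (products):
  C–Br: 2 × 279 = 558
  C–C: 3 × 341 = 1023
  C–H: 8 × 402 = 3216
  Σ(formed) = 4797 kJ
ΔH = Σ(broken) − Σ(formed) = 4683 − 4797 = −114 kJ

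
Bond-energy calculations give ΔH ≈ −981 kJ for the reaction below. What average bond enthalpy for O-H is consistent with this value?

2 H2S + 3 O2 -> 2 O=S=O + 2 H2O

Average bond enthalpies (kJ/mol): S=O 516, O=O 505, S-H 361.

Let D be the O-H bond energy.
Σ(broken) = 3×505 + 4×361 = 2959
Σ(formed) = 4×D + 4×516 = 2064 + 4D
ΔH = Σ(broken) − Σ(formed) = (2959) − (2064 + 4D) = +895 − 4D
Setting this equal to −981 kJ gives 4D = 1876, so D = 469 kJ/mol.

D(O-H) ≈ 469 kJ/mol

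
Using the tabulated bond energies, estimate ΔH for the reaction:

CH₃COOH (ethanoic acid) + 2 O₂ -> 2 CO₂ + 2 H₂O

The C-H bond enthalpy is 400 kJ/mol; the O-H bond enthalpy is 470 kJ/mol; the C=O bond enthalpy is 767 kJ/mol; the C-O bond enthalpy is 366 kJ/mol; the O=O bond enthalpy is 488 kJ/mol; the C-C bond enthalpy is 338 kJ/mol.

ΔH ≈ −831 kJ

Bonds broken (reactants):
  C-C: 1 × 338 = 338
  C-H: 3 × 400 = 1200
  C-O: 1 × 366 = 366
  C=O: 1 × 767 = 767
  O-H: 1 × 470 = 470
  O=O: 2 × 488 = 976
  Σ(broken) = 4117 kJ
Bonds formed (products):
  C=O: 4 × 767 = 3068
  O-H: 4 × 470 = 1880
  Σ(formed) = 4948 kJ
ΔH = Σ(broken) − Σ(formed) = 4117 − 4948 = −831 kJ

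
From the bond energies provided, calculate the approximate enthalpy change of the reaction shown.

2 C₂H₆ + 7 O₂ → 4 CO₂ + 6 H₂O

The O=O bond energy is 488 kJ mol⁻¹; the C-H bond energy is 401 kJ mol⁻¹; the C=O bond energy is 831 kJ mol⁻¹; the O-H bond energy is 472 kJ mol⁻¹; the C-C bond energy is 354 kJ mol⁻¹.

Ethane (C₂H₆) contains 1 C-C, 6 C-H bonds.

ΔH ≈ −3376 kJ

Bonds broken (reactants):
  C-C: 2 × 354 = 708
  C-H: 12 × 401 = 4812
  O=O: 7 × 488 = 3416
  Σ(broken) = 8936 kJ
Bonds formed (products):
  C=O: 8 × 831 = 6648
  O-H: 12 × 472 = 5664
  Σ(formed) = 12312 kJ
ΔH = Σ(broken) − Σ(formed) = 8936 − 12312 = −3376 kJ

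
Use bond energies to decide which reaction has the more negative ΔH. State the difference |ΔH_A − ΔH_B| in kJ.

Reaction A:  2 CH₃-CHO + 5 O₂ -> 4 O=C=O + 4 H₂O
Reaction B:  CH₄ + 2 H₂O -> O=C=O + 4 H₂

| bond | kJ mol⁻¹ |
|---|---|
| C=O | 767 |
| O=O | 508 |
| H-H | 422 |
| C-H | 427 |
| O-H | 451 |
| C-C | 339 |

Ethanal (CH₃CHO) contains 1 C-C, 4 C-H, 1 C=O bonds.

Reaction A, by 1866 kJ

Reaction A:
  Bonds broken (reactants):
    C-C: 2 × 339 = 678
    C-H: 8 × 427 = 3416
    C=O: 2 × 767 = 1534
    O=O: 5 × 508 = 2540
    Σ(broken) = 8168 kJ
  Bonds formed (products):
    C=O: 8 × 767 = 6136
    O-H: 8 × 451 = 3608
    Σ(formed) = 9744 kJ
  ΔH_A = 8168 − 9744 = −1576 kJ
Reaction B:
  Bonds broken (reactants):
    C-H: 4 × 427 = 1708
    O-H: 4 × 451 = 1804
    Σ(broken) = 3512 kJ
  Bonds formed (products):
    C=O: 2 × 767 = 1534
    H-H: 4 × 422 = 1688
    Σ(formed) = 3222 kJ
  ΔH_B = 3512 − 3222 = +290 kJ
ΔH_A − ΔH_B = −1866 kJ, so reaction A has the more negative ΔH; |ΔH_A − ΔH_B| = 1866 kJ.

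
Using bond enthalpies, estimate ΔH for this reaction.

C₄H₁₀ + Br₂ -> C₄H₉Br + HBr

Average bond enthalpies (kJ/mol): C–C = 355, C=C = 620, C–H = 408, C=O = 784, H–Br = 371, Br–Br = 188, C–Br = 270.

Bonds broken (reactants):
  Br–Br: 1 × 188 = 188
  C–C: 3 × 355 = 1065
  C–H: 10 × 408 = 4080
  Σ(broken) = 5333 kJ
Bonds formed (products):
  C–Br: 1 × 270 = 270
  C–C: 3 × 355 = 1065
  C–H: 9 × 408 = 3672
  H–Br: 1 × 371 = 371
  Σ(formed) = 5378 kJ
ΔH = Σ(broken) − Σ(formed) = 5333 − 5378 = −45 kJ

ΔH ≈ −45 kJ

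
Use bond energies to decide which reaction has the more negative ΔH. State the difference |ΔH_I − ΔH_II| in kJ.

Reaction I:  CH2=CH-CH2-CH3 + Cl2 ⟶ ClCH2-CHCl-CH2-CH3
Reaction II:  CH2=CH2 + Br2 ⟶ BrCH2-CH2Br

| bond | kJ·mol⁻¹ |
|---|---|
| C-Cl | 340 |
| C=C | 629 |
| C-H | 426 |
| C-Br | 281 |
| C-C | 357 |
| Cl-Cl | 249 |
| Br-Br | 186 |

Reaction I:
  Bonds broken (reactants):
    C-C: 2 × 357 = 714
    C-H: 8 × 426 = 3408
    C=C: 1 × 629 = 629
    Cl-Cl: 1 × 249 = 249
    Σ(broken) = 5000 kJ
  Bonds formed (products):
    C-C: 3 × 357 = 1071
    C-Cl: 2 × 340 = 680
    C-H: 8 × 426 = 3408
    Σ(formed) = 5159 kJ
  ΔH_I = 5000 − 5159 = −159 kJ
Reaction II:
  Bonds broken (reactants):
    Br-Br: 1 × 186 = 186
    C-H: 4 × 426 = 1704
    C=C: 1 × 629 = 629
    Σ(broken) = 2519 kJ
  Bonds formed (products):
    C-Br: 2 × 281 = 562
    C-C: 1 × 357 = 357
    C-H: 4 × 426 = 1704
    Σ(formed) = 2623 kJ
  ΔH_II = 2519 − 2623 = −104 kJ
ΔH_I − ΔH_II = −55 kJ, so reaction I has the more negative ΔH; |ΔH_I − ΔH_II| = 55 kJ.

Reaction I, by 55 kJ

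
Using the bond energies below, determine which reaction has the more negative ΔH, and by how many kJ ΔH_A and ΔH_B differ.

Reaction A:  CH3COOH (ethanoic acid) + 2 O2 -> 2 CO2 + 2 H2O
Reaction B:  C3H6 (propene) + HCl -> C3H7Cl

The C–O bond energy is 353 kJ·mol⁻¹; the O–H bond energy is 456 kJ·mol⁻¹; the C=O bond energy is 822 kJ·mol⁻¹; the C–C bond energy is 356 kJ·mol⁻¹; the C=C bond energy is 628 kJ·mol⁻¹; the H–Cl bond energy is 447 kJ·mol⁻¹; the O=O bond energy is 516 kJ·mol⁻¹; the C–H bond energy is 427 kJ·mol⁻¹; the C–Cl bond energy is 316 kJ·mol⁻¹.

Reaction A:
  Bonds broken (reactants):
    C–C: 1 × 356 = 356
    C–H: 3 × 427 = 1281
    C–O: 1 × 353 = 353
    C=O: 1 × 822 = 822
    O–H: 1 × 456 = 456
    O=O: 2 × 516 = 1032
    Σ(broken) = 4300 kJ
  Bonds formed (products):
    C=O: 4 × 822 = 3288
    O–H: 4 × 456 = 1824
    Σ(formed) = 5112 kJ
  ΔH_A = 4300 − 5112 = −812 kJ
Reaction B:
  Bonds broken (reactants):
    C–C: 1 × 356 = 356
    C–H: 6 × 427 = 2562
    C=C: 1 × 628 = 628
    H–Cl: 1 × 447 = 447
    Σ(broken) = 3993 kJ
  Bonds formed (products):
    C–C: 2 × 356 = 712
    C–Cl: 1 × 316 = 316
    C–H: 7 × 427 = 2989
    Σ(formed) = 4017 kJ
  ΔH_B = 3993 − 4017 = −24 kJ
ΔH_A − ΔH_B = −788 kJ, so reaction A has the more negative ΔH; |ΔH_A − ΔH_B| = 788 kJ.

Reaction A, by 788 kJ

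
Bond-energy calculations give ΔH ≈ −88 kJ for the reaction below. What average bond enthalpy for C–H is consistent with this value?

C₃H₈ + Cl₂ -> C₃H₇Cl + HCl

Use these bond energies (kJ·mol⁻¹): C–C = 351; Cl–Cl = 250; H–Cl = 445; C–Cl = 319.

Let D be the C–H bond energy.
Σ(broken) = 2×351 + 8×D + 1×250 = 952 + 8D
Σ(formed) = 2×351 + 1×319 + 7×D + 1×445 = 1466 + 7D
ΔH = Σ(broken) − Σ(formed) = (952 + 8D) − (1466 + 7D) = −514 + D
Setting this equal to −88 kJ gives D = 426 kJ/mol.

D(C–H) ≈ 426 kJ/mol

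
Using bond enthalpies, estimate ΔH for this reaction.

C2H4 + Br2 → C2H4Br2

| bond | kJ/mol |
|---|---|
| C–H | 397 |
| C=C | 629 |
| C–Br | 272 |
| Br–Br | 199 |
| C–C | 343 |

ΔH ≈ −59 kJ

Bonds broken (reactants):
  Br–Br: 1 × 199 = 199
  C–H: 4 × 397 = 1588
  C=C: 1 × 629 = 629
  Σ(broken) = 2416 kJ
Bonds formed (products):
  C–Br: 2 × 272 = 544
  C–C: 1 × 343 = 343
  C–H: 4 × 397 = 1588
  Σ(formed) = 2475 kJ
ΔH = Σ(broken) − Σ(formed) = 2416 − 2475 = −59 kJ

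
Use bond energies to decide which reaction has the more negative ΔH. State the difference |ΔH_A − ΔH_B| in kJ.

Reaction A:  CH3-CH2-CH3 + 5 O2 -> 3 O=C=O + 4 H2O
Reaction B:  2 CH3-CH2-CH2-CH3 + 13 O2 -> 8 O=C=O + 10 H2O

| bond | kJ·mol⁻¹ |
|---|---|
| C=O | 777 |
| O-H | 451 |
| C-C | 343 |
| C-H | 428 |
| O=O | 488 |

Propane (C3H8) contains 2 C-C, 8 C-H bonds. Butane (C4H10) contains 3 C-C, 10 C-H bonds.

Reaction A:
  Bonds broken (reactants):
    C-C: 2 × 343 = 686
    C-H: 8 × 428 = 3424
    O=O: 5 × 488 = 2440
    Σ(broken) = 6550 kJ
  Bonds formed (products):
    C=O: 6 × 777 = 4662
    O-H: 8 × 451 = 3608
    Σ(formed) = 8270 kJ
  ΔH_A = 6550 − 8270 = −1720 kJ
Reaction B:
  Bonds broken (reactants):
    C-C: 6 × 343 = 2058
    C-H: 20 × 428 = 8560
    O=O: 13 × 488 = 6344
    Σ(broken) = 16962 kJ
  Bonds formed (products):
    C=O: 16 × 777 = 12432
    O-H: 20 × 451 = 9020
    Σ(formed) = 21452 kJ
  ΔH_B = 16962 − 21452 = −4490 kJ
ΔH_A − ΔH_B = +2770 kJ, so reaction B has the more negative ΔH; |ΔH_A − ΔH_B| = 2770 kJ.

Reaction B, by 2770 kJ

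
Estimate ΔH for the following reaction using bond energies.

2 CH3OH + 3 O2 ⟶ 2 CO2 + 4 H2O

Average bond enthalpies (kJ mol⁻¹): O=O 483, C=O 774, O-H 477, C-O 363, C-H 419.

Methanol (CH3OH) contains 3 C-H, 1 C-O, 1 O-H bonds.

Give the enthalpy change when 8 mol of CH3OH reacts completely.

Bonds broken (reactants):
  C-H: 6 × 419 = 2514
  C-O: 2 × 363 = 726
  O-H: 2 × 477 = 954
  O=O: 3 × 483 = 1449
  Σ(broken) = 5643 kJ
Bonds formed (products):
  C=O: 4 × 774 = 3096
  O-H: 8 × 477 = 3816
  Σ(formed) = 6912 kJ
ΔH = Σ(broken) − Σ(formed) = 5643 − 6912 = −1269 kJ
For 4× the reaction as written: 4 × (−1269) = −5076 kJ

ΔH = −5076 kJ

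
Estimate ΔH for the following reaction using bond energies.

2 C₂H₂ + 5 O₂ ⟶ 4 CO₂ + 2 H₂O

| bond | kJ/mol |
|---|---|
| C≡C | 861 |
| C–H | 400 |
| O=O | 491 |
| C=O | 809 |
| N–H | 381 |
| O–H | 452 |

Bonds broken (reactants):
  C≡C: 2 × 861 = 1722
  C–H: 4 × 400 = 1600
  O=O: 5 × 491 = 2455
  Σ(broken) = 5777 kJ
Bonds formed (products):
  C=O: 8 × 809 = 6472
  O–H: 4 × 452 = 1808
  Σ(formed) = 8280 kJ
ΔH = Σ(broken) − Σ(formed) = 5777 − 8280 = −2503 kJ

ΔH ≈ −2503 kJ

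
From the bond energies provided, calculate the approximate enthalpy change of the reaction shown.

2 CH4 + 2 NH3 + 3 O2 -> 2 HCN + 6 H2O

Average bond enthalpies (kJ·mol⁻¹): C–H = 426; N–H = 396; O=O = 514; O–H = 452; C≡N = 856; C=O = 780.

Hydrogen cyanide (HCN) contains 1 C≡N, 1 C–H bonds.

Bonds broken (reactants):
  C–H: 8 × 426 = 3408
  N–H: 6 × 396 = 2376
  O=O: 3 × 514 = 1542
  Σ(broken) = 7326 kJ
Bonds formed (products):
  C≡N: 2 × 856 = 1712
  C–H: 2 × 426 = 852
  O–H: 12 × 452 = 5424
  Σ(formed) = 7988 kJ
ΔH = Σ(broken) − Σ(formed) = 7326 − 7988 = −662 kJ

ΔH ≈ −662 kJ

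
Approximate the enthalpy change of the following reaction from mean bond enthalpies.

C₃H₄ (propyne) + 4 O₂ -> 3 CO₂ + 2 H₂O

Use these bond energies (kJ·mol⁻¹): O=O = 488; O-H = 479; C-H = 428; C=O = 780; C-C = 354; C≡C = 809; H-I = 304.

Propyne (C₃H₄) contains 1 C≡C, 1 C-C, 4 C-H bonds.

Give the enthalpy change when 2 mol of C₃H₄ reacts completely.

Bonds broken (reactants):
  C≡C: 1 × 809 = 809
  C-C: 1 × 354 = 354
  C-H: 4 × 428 = 1712
  O=O: 4 × 488 = 1952
  Σ(broken) = 4827 kJ
Bonds formed (products):
  C=O: 6 × 780 = 4680
  O-H: 4 × 479 = 1916
  Σ(formed) = 6596 kJ
ΔH = Σ(broken) − Σ(formed) = 4827 − 6596 = −1769 kJ
For 2× the reaction as written: 2 × (−1769) = −3538 kJ

ΔH = −3538 kJ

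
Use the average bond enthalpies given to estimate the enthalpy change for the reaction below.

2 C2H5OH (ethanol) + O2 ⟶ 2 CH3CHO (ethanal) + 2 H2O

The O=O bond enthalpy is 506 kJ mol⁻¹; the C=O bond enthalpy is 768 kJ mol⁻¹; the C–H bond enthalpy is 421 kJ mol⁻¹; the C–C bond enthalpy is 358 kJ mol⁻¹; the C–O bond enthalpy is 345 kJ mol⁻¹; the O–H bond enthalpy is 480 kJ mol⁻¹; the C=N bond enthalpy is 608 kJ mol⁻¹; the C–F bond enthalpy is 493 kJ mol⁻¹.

Bonds broken (reactants):
  C–C: 2 × 358 = 716
  C–H: 10 × 421 = 4210
  C–O: 2 × 345 = 690
  O–H: 2 × 480 = 960
  O=O: 1 × 506 = 506
  Σ(broken) = 7082 kJ
Bonds formed (products):
  C–C: 2 × 358 = 716
  C–H: 8 × 421 = 3368
  C=O: 2 × 768 = 1536
  O–H: 4 × 480 = 1920
  Σ(formed) = 7540 kJ
ΔH = Σ(broken) − Σ(formed) = 7082 − 7540 = −458 kJ

ΔH ≈ −458 kJ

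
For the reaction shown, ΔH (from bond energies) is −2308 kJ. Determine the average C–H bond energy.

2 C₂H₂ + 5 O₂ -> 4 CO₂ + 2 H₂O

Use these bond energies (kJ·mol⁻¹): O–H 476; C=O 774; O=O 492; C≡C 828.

Let D be the C–H bond energy.
Σ(broken) = 2×828 + 4×D + 5×492 = 4116 + 4D
Σ(formed) = 8×774 + 4×476 = 8096
ΔH = Σ(broken) − Σ(formed) = (4116 + 4D) − (8096) = −3980 + 4D
Setting this equal to −2308 kJ gives 4D = 1672, so D = 418 kJ/mol.

D(C–H) ≈ 418 kJ/mol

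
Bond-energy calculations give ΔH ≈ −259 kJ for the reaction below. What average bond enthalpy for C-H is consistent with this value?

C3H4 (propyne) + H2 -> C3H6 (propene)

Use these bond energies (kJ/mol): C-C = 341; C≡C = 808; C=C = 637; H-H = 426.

D(C-H) ≈ 428 kJ/mol

Let D be the C-H bond energy.
Σ(broken) = 1×808 + 1×341 + 4×D + 1×426 = 1575 + 4D
Σ(formed) = 1×341 + 6×D + 1×637 = 978 + 6D
ΔH = Σ(broken) − Σ(formed) = (1575 + 4D) − (978 + 6D) = +597 − 2D
Setting this equal to −259 kJ gives 2D = 856, so D = 428 kJ/mol.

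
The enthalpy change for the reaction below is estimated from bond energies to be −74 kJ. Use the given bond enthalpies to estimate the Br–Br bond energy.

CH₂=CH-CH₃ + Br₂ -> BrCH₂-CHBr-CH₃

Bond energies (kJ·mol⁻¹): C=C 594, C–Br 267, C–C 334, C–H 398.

Let D be the Br–Br bond energy.
Σ(broken) = 1×D + 1×334 + 6×398 + 1×594 = 3316 + D
Σ(formed) = 2×267 + 2×334 + 6×398 = 3590
ΔH = Σ(broken) − Σ(formed) = (3316 + D) − (3590) = −274 + D
Setting this equal to −74 kJ gives D = 200 kJ/mol.

D(Br–Br) ≈ 200 kJ/mol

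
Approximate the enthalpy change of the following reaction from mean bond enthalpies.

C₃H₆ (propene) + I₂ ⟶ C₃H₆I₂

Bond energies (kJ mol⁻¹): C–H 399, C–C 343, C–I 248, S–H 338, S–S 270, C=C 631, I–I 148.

ΔH ≈ −60 kJ

Bonds broken (reactants):
  C–C: 1 × 343 = 343
  C–H: 6 × 399 = 2394
  C=C: 1 × 631 = 631
  I–I: 1 × 148 = 148
  Σ(broken) = 3516 kJ
Bonds formed (products):
  C–C: 2 × 343 = 686
  C–H: 6 × 399 = 2394
  C–I: 2 × 248 = 496
  Σ(formed) = 3576 kJ
ΔH = Σ(broken) − Σ(formed) = 3516 − 3576 = −60 kJ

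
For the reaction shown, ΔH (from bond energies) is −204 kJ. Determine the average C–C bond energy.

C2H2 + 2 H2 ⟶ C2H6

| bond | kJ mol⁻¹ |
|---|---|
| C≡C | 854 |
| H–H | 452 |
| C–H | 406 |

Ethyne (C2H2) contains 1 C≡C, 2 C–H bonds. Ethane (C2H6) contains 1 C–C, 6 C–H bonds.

D(C–C) ≈ 338 kJ/mol

Let D be the C–C bond energy.
Σ(broken) = 1×854 + 2×406 + 2×452 = 2570
Σ(formed) = 1×D + 6×406 = 2436 + D
ΔH = Σ(broken) − Σ(formed) = (2570) − (2436 + D) = +134 − D
Setting this equal to −204 kJ gives D = 338 kJ/mol.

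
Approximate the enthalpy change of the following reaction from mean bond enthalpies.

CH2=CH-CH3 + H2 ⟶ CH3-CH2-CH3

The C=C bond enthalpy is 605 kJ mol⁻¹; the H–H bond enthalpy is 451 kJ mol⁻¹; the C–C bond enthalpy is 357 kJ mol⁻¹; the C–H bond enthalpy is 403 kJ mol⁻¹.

Bonds broken (reactants):
  C–C: 1 × 357 = 357
  C–H: 6 × 403 = 2418
  C=C: 1 × 605 = 605
  H–H: 1 × 451 = 451
  Σ(broken) = 3831 kJ
Bonds formed (products):
  C–C: 2 × 357 = 714
  C–H: 8 × 403 = 3224
  Σ(formed) = 3938 kJ
ΔH = Σ(broken) − Σ(formed) = 3831 − 3938 = −107 kJ

ΔH ≈ −107 kJ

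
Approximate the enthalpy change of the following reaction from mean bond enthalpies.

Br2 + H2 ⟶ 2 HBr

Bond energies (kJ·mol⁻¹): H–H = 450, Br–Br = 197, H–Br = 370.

ΔH ≈ −93 kJ

Bonds broken (reactants):
  Br–Br: 1 × 197 = 197
  H–H: 1 × 450 = 450
  Σ(broken) = 647 kJ
Bonds formed (products):
  H–Br: 2 × 370 = 740
  Σ(formed) = 740 kJ
ΔH = Σ(broken) − Σ(formed) = 647 − 740 = −93 kJ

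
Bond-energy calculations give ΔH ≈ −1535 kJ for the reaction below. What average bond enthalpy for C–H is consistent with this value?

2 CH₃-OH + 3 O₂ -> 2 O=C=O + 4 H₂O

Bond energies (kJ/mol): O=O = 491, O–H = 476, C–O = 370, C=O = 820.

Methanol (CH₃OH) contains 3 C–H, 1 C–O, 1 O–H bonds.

D(C–H) ≈ 398 kJ/mol

Let D be the C–H bond energy.
Σ(broken) = 6×D + 2×370 + 2×476 + 3×491 = 3165 + 6D
Σ(formed) = 4×820 + 8×476 = 7088
ΔH = Σ(broken) − Σ(formed) = (3165 + 6D) − (7088) = −3923 + 6D
Setting this equal to −1535 kJ gives 6D = 2388, so D = 398 kJ/mol.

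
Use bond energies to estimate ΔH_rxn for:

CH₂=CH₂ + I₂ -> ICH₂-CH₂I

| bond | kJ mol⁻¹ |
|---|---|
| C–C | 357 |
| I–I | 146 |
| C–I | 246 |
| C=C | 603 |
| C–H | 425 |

ΔH ≈ −100 kJ

Bonds broken (reactants):
  C–H: 4 × 425 = 1700
  C=C: 1 × 603 = 603
  I–I: 1 × 146 = 146
  Σ(broken) = 2449 kJ
Bonds formed (products):
  C–C: 1 × 357 = 357
  C–H: 4 × 425 = 1700
  C–I: 2 × 246 = 492
  Σ(formed) = 2549 kJ
ΔH = Σ(broken) − Σ(formed) = 2449 − 2549 = −100 kJ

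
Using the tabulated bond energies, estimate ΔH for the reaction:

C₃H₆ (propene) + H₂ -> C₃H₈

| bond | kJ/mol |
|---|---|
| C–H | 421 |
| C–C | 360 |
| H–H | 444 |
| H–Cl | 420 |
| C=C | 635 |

ΔH ≈ −123 kJ

Bonds broken (reactants):
  C–C: 1 × 360 = 360
  C–H: 6 × 421 = 2526
  C=C: 1 × 635 = 635
  H–H: 1 × 444 = 444
  Σ(broken) = 3965 kJ
Bonds formed (products):
  C–C: 2 × 360 = 720
  C–H: 8 × 421 = 3368
  Σ(formed) = 4088 kJ
ΔH = Σ(broken) − Σ(formed) = 3965 − 4088 = −123 kJ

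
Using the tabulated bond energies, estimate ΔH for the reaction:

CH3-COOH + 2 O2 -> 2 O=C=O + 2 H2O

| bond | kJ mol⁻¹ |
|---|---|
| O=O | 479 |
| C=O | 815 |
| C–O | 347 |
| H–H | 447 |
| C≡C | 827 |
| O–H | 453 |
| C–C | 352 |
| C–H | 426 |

ΔH ≈ −869 kJ

Bonds broken (reactants):
  C–C: 1 × 352 = 352
  C–H: 3 × 426 = 1278
  C–O: 1 × 347 = 347
  C=O: 1 × 815 = 815
  O–H: 1 × 453 = 453
  O=O: 2 × 479 = 958
  Σ(broken) = 4203 kJ
Bonds formed (products):
  C=O: 4 × 815 = 3260
  O–H: 4 × 453 = 1812
  Σ(formed) = 5072 kJ
ΔH = Σ(broken) − Σ(formed) = 4203 − 5072 = −869 kJ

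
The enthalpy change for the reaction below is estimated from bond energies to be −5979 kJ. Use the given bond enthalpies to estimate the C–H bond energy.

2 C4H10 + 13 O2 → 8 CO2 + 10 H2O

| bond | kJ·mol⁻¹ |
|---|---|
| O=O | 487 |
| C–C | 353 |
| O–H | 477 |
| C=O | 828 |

D(C–H) ≈ 418 kJ/mol

Let D be the C–H bond energy.
Σ(broken) = 6×353 + 20×D + 13×487 = 8449 + 20D
Σ(formed) = 16×828 + 20×477 = 22788
ΔH = Σ(broken) − Σ(formed) = (8449 + 20D) − (22788) = −14339 + 20D
Setting this equal to −5979 kJ gives 20D = 8360, so D = 418 kJ/mol.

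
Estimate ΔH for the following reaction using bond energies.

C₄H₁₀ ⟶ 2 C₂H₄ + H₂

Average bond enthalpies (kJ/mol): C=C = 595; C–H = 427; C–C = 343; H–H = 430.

Bonds broken (reactants):
  C–C: 3 × 343 = 1029
  C–H: 10 × 427 = 4270
  Σ(broken) = 5299 kJ
Bonds formed (products):
  C–H: 8 × 427 = 3416
  C=C: 2 × 595 = 1190
  H–H: 1 × 430 = 430
  Σ(formed) = 5036 kJ
ΔH = Σ(broken) − Σ(formed) = 5299 − 5036 = +263 kJ

ΔH ≈ +263 kJ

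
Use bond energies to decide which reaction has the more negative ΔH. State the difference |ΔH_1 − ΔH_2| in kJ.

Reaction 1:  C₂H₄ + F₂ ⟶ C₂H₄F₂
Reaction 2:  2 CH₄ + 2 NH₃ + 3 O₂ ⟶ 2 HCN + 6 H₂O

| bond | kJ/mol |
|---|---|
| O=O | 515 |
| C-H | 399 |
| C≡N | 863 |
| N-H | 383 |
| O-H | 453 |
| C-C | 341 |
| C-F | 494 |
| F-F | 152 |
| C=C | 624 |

Reaction 2, by 372 kJ

Reaction 1:
  Bonds broken (reactants):
    C-H: 4 × 399 = 1596
    C=C: 1 × 624 = 624
    F-F: 1 × 152 = 152
    Σ(broken) = 2372 kJ
  Bonds formed (products):
    C-C: 1 × 341 = 341
    C-F: 2 × 494 = 988
    C-H: 4 × 399 = 1596
    Σ(formed) = 2925 kJ
  ΔH_1 = 2372 − 2925 = −553 kJ
Reaction 2:
  Bonds broken (reactants):
    C-H: 8 × 399 = 3192
    N-H: 6 × 383 = 2298
    O=O: 3 × 515 = 1545
    Σ(broken) = 7035 kJ
  Bonds formed (products):
    C≡N: 2 × 863 = 1726
    C-H: 2 × 399 = 798
    O-H: 12 × 453 = 5436
    Σ(formed) = 7960 kJ
  ΔH_2 = 7035 − 7960 = −925 kJ
ΔH_1 − ΔH_2 = +372 kJ, so reaction 2 has the more negative ΔH; |ΔH_1 − ΔH_2| = 372 kJ.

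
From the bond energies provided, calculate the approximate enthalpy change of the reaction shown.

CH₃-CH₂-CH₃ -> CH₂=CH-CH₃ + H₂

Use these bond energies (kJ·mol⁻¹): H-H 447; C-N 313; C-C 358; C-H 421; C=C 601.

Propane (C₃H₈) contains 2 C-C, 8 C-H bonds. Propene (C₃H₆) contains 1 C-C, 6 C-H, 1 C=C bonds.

ΔH ≈ +152 kJ

Bonds broken (reactants):
  C-C: 2 × 358 = 716
  C-H: 8 × 421 = 3368
  Σ(broken) = 4084 kJ
Bonds formed (products):
  C-C: 1 × 358 = 358
  C-H: 6 × 421 = 2526
  C=C: 1 × 601 = 601
  H-H: 1 × 447 = 447
  Σ(formed) = 3932 kJ
ΔH = Σ(broken) − Σ(formed) = 4084 − 3932 = +152 kJ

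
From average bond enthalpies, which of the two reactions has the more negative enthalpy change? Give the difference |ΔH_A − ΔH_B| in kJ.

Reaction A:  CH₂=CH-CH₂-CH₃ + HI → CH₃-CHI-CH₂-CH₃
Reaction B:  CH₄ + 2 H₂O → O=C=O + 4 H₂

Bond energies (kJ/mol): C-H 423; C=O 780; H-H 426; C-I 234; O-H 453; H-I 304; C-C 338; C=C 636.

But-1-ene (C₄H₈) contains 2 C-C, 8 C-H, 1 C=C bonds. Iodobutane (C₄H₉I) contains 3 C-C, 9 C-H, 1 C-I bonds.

Reaction A, by 295 kJ

Reaction A:
  Bonds broken (reactants):
    C-C: 2 × 338 = 676
    C-H: 8 × 423 = 3384
    C=C: 1 × 636 = 636
    H-I: 1 × 304 = 304
    Σ(broken) = 5000 kJ
  Bonds formed (products):
    C-C: 3 × 338 = 1014
    C-H: 9 × 423 = 3807
    C-I: 1 × 234 = 234
    Σ(formed) = 5055 kJ
  ΔH_A = 5000 − 5055 = −55 kJ
Reaction B:
  Bonds broken (reactants):
    C-H: 4 × 423 = 1692
    O-H: 4 × 453 = 1812
    Σ(broken) = 3504 kJ
  Bonds formed (products):
    C=O: 2 × 780 = 1560
    H-H: 4 × 426 = 1704
    Σ(formed) = 3264 kJ
  ΔH_B = 3504 − 3264 = +240 kJ
ΔH_A − ΔH_B = −295 kJ, so reaction A has the more negative ΔH; |ΔH_A − ΔH_B| = 295 kJ.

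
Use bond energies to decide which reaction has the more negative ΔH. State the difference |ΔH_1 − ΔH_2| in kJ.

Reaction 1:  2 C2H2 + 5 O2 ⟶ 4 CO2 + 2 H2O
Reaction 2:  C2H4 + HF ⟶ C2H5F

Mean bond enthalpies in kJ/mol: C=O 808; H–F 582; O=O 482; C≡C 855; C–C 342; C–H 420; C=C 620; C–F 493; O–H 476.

Reaction 1, by 2515 kJ

Reaction 1:
  Bonds broken (reactants):
    C≡C: 2 × 855 = 1710
    C–H: 4 × 420 = 1680
    O=O: 5 × 482 = 2410
    Σ(broken) = 5800 kJ
  Bonds formed (products):
    C=O: 8 × 808 = 6464
    O–H: 4 × 476 = 1904
    Σ(formed) = 8368 kJ
  ΔH_1 = 5800 − 8368 = −2568 kJ
Reaction 2:
  Bonds broken (reactants):
    C–H: 4 × 420 = 1680
    C=C: 1 × 620 = 620
    H–F: 1 × 582 = 582
    Σ(broken) = 2882 kJ
  Bonds formed (products):
    C–C: 1 × 342 = 342
    C–F: 1 × 493 = 493
    C–H: 5 × 420 = 2100
    Σ(formed) = 2935 kJ
  ΔH_2 = 2882 − 2935 = −53 kJ
ΔH_1 − ΔH_2 = −2515 kJ, so reaction 1 has the more negative ΔH; |ΔH_1 − ΔH_2| = 2515 kJ.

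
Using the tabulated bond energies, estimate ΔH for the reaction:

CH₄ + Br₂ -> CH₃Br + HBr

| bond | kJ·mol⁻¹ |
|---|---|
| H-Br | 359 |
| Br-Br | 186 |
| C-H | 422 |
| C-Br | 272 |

Bonds broken (reactants):
  Br-Br: 1 × 186 = 186
  C-H: 4 × 422 = 1688
  Σ(broken) = 1874 kJ
Bonds formed (products):
  C-Br: 1 × 272 = 272
  C-H: 3 × 422 = 1266
  H-Br: 1 × 359 = 359
  Σ(formed) = 1897 kJ
ΔH = Σ(broken) − Σ(formed) = 1874 − 1897 = −23 kJ

ΔH ≈ −23 kJ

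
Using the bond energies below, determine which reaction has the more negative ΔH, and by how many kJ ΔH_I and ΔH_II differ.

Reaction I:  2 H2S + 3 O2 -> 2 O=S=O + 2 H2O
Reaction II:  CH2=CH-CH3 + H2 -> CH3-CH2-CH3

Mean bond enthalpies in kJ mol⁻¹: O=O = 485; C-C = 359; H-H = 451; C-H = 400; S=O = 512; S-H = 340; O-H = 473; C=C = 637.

Reaction I:
  Bonds broken (reactants):
    O=O: 3 × 485 = 1455
    S-H: 4 × 340 = 1360
    Σ(broken) = 2815 kJ
  Bonds formed (products):
    O-H: 4 × 473 = 1892
    S=O: 4 × 512 = 2048
    Σ(formed) = 3940 kJ
  ΔH_I = 2815 − 3940 = −1125 kJ
Reaction II:
  Bonds broken (reactants):
    C-C: 1 × 359 = 359
    C-H: 6 × 400 = 2400
    C=C: 1 × 637 = 637
    H-H: 1 × 451 = 451
    Σ(broken) = 3847 kJ
  Bonds formed (products):
    C-C: 2 × 359 = 718
    C-H: 8 × 400 = 3200
    Σ(formed) = 3918 kJ
  ΔH_II = 3847 − 3918 = −71 kJ
ΔH_I − ΔH_II = −1054 kJ, so reaction I has the more negative ΔH; |ΔH_I − ΔH_II| = 1054 kJ.

Reaction I, by 1054 kJ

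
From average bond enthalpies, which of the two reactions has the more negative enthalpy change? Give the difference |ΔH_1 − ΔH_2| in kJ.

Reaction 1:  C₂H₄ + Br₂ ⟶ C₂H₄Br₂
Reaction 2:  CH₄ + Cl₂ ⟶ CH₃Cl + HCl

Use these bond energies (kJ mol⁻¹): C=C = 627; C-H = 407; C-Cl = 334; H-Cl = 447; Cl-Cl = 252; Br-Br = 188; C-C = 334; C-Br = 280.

Reaction 1:
  Bonds broken (reactants):
    Br-Br: 1 × 188 = 188
    C-H: 4 × 407 = 1628
    C=C: 1 × 627 = 627
    Σ(broken) = 2443 kJ
  Bonds formed (products):
    C-Br: 2 × 280 = 560
    C-C: 1 × 334 = 334
    C-H: 4 × 407 = 1628
    Σ(formed) = 2522 kJ
  ΔH_1 = 2443 − 2522 = −79 kJ
Reaction 2:
  Bonds broken (reactants):
    C-H: 4 × 407 = 1628
    Cl-Cl: 1 × 252 = 252
    Σ(broken) = 1880 kJ
  Bonds formed (products):
    C-Cl: 1 × 334 = 334
    C-H: 3 × 407 = 1221
    H-Cl: 1 × 447 = 447
    Σ(formed) = 2002 kJ
  ΔH_2 = 1880 − 2002 = −122 kJ
ΔH_1 − ΔH_2 = +43 kJ, so reaction 2 has the more negative ΔH; |ΔH_1 − ΔH_2| = 43 kJ.

Reaction 2, by 43 kJ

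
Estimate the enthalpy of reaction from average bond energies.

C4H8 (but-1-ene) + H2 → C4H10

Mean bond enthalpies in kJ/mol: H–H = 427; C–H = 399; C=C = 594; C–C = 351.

Bonds broken (reactants):
  C–C: 2 × 351 = 702
  C–H: 8 × 399 = 3192
  C=C: 1 × 594 = 594
  H–H: 1 × 427 = 427
  Σ(broken) = 4915 kJ
Bonds formed (products):
  C–C: 3 × 351 = 1053
  C–H: 10 × 399 = 3990
  Σ(formed) = 5043 kJ
ΔH = Σ(broken) − Σ(formed) = 4915 − 5043 = −128 kJ

ΔH ≈ −128 kJ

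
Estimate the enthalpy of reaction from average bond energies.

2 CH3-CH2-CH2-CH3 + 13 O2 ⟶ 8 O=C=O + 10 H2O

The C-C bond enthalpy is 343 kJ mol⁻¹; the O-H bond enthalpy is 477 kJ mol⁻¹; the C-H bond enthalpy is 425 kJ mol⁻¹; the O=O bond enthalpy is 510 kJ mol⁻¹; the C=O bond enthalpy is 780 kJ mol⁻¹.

ΔH ≈ −4832 kJ

Bonds broken (reactants):
  C-C: 6 × 343 = 2058
  C-H: 20 × 425 = 8500
  O=O: 13 × 510 = 6630
  Σ(broken) = 17188 kJ
Bonds formed (products):
  C=O: 16 × 780 = 12480
  O-H: 20 × 477 = 9540
  Σ(formed) = 22020 kJ
ΔH = Σ(broken) − Σ(formed) = 17188 − 22020 = −4832 kJ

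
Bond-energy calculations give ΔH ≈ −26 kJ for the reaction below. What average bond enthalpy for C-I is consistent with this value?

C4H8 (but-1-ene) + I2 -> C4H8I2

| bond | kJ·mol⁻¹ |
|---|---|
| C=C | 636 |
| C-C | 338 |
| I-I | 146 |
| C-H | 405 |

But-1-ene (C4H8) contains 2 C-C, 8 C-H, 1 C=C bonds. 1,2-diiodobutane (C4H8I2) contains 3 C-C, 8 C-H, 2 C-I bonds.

D(C-I) ≈ 235 kJ/mol

Let D be the C-I bond energy.
Σ(broken) = 2×338 + 8×405 + 1×636 + 1×146 = 4698
Σ(formed) = 3×338 + 8×405 + 2×D = 4254 + 2D
ΔH = Σ(broken) − Σ(formed) = (4698) − (4254 + 2D) = +444 − 2D
Setting this equal to −26 kJ gives 2D = 470, so D = 235 kJ/mol.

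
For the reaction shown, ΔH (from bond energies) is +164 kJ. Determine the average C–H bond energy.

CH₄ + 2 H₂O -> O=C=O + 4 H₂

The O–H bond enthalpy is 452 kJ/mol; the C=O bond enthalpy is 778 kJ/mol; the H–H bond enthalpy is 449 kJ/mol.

Let D be the C–H bond energy.
Σ(broken) = 4×D + 4×452 = 1808 + 4D
Σ(formed) = 2×778 + 4×449 = 3352
ΔH = Σ(broken) − Σ(formed) = (1808 + 4D) − (3352) = −1544 + 4D
Setting this equal to +164 kJ gives 4D = 1708, so D = 427 kJ/mol.

D(C–H) ≈ 427 kJ/mol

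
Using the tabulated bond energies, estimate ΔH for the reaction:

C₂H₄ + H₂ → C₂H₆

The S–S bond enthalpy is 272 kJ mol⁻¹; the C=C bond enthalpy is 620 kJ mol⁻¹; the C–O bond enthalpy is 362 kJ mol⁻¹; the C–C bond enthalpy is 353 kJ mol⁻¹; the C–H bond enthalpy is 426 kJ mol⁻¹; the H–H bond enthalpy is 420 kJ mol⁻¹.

Bonds broken (reactants):
  C–H: 4 × 426 = 1704
  C=C: 1 × 620 = 620
  H–H: 1 × 420 = 420
  Σ(broken) = 2744 kJ
Bonds formed (products):
  C–C: 1 × 353 = 353
  C–H: 6 × 426 = 2556
  Σ(formed) = 2909 kJ
ΔH = Σ(broken) − Σ(formed) = 2744 − 2909 = −165 kJ

ΔH ≈ −165 kJ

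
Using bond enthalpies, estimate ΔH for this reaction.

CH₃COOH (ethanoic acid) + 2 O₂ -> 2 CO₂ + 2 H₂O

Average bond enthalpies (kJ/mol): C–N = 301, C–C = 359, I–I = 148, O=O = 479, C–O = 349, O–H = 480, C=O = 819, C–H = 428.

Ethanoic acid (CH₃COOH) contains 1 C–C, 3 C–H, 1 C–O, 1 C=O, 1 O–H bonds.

Bonds broken (reactants):
  C–C: 1 × 359 = 359
  C–H: 3 × 428 = 1284
  C–O: 1 × 349 = 349
  C=O: 1 × 819 = 819
  O–H: 1 × 480 = 480
  O=O: 2 × 479 = 958
  Σ(broken) = 4249 kJ
Bonds formed (products):
  C=O: 4 × 819 = 3276
  O–H: 4 × 480 = 1920
  Σ(formed) = 5196 kJ
ΔH = Σ(broken) − Σ(formed) = 4249 − 5196 = −947 kJ

ΔH ≈ −947 kJ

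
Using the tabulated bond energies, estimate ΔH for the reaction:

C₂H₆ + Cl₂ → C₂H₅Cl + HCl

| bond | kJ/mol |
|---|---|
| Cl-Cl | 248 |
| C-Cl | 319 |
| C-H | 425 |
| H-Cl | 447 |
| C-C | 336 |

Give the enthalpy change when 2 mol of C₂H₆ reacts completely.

ΔH = −186 kJ

Bonds broken (reactants):
  C-C: 1 × 336 = 336
  C-H: 6 × 425 = 2550
  Cl-Cl: 1 × 248 = 248
  Σ(broken) = 3134 kJ
Bonds formed (products):
  C-C: 1 × 336 = 336
  C-Cl: 1 × 319 = 319
  C-H: 5 × 425 = 2125
  H-Cl: 1 × 447 = 447
  Σ(formed) = 3227 kJ
ΔH = Σ(broken) − Σ(formed) = 3134 − 3227 = −93 kJ
For 2× the reaction as written: 2 × (−93) = −186 kJ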